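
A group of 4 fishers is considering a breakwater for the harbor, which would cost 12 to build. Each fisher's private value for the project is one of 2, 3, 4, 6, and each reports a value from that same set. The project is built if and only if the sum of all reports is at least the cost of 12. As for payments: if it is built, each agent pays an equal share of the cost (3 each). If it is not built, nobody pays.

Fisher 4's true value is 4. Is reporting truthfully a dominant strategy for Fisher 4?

No

Consider the case where Fisher 1 reports 2, Fisher 2 reports 2 and Fisher 3 reports 2.
Truthful report 4: project not built, utility 0.
Report 6 instead: project built, pays 3, utility 4 - 3 = 1.
Since 1 > 0, reporting 6 is strictly better here, so truthful reporting is not dominant.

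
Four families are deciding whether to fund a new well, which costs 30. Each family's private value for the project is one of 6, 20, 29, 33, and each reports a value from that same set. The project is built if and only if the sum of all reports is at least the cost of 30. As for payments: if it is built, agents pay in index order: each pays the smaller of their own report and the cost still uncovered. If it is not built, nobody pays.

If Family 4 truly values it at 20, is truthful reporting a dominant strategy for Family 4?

Yes

Check each profile of the others' reports and compare truth against every alternative report.
Others report (6, 6, 20): truth gives 20, best alternative gives 20.
Others report (6, 6, 29): truth gives 20, best alternative gives 20.
Others report (6, 6, 33): truth gives 20, best alternative gives 20.
Others report (6, 20, 6): truth gives 20, best alternative gives 20.
Others report (6, 20, 20): truth gives 20, best alternative gives 20.
Others report (6, 20, 29): truth gives 20, best alternative gives 20.
(Remaining 58 profiles checked similarly; truth is weakly best in each.)
In every case the truthful report is at least as good as any alternative, so it is a dominant strategy.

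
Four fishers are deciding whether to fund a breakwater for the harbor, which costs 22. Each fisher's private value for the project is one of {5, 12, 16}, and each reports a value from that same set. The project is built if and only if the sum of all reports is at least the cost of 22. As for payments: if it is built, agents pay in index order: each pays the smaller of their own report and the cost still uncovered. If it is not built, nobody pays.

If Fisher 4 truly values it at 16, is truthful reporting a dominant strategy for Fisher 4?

Check each profile of the others' reports and compare truth against every alternative report.
Others report (5, 5, 12): truth gives 16, best alternative gives 16.
Others report (5, 5, 16): truth gives 16, best alternative gives 16.
Others report (5, 12, 5): truth gives 16, best alternative gives 16.
Others report (5, 12, 12): truth gives 16, best alternative gives 16.
Others report (5, 12, 16): truth gives 16, best alternative gives 16.
Others report (5, 16, 5): truth gives 16, best alternative gives 16.
(Remaining 21 profiles checked similarly; truth is weakly best in each.)
In every case the truthful report is at least as good as any alternative, so it is a dominant strategy.

Yes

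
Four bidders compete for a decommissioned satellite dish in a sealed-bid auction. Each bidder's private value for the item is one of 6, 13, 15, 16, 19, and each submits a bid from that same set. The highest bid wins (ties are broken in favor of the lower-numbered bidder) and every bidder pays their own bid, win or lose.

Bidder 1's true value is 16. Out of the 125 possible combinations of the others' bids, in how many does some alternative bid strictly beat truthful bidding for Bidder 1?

88

Others bid (6, 6, 6): truth gives 0; bid 6 gives 10 > 0. Violating.
Others bid (6, 6, 13): truth gives 0; bid 13 gives 3 > 0. Violating.
Others bid (6, 6, 15): truth gives 0; bid 15 gives 1 > 0. Violating.
Others bid (6, 6, 19): truth gives -16; bid 19 gives -3 > -16. Violating.
Others bid (6, 6, 16): truth gives 0; no alternative beats it.
Others bid (6, 13, 16): truth gives 0; no alternative beats it.
(Checking all 125 profiles: 88 have a profitable deviation, 37 do not.)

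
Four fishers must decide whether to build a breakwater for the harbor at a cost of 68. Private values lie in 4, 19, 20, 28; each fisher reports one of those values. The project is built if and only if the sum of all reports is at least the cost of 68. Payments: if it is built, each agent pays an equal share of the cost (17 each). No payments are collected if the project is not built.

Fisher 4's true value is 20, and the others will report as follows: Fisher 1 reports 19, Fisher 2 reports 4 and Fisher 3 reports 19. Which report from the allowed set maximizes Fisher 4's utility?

28

Report 4: project not built, utility 0.
Report 19: project not built, utility 0.
Report 20: project not built, utility 0.
Report 28: project built, pays 17, utility 20 - 17 = 3.
The best choice is 28 with utility 3.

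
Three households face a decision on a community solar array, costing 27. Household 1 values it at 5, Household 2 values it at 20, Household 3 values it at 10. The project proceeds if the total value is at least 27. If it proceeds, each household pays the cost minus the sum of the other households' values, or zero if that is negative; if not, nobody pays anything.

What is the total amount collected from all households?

14

Total value 35 ≥ cost 27, so it is built.
Household 1: others sum to 30; max(0, 27 - 30) = 0.
Household 2: others sum to 15; max(0, 27 - 15) = 12.
Household 3: others sum to 25; max(0, 27 - 25) = 2.
Total collected = 0 + 12 + 2 = 14.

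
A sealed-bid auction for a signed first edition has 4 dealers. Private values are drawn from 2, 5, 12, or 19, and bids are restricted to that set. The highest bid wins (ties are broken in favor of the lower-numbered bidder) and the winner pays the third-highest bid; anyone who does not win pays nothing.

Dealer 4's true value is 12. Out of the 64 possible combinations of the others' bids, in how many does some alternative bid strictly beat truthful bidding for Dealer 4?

12

Others bid (2, 2, 12): truth gives 0; bid 19 gives 10 > 0. Violating.
Others bid (2, 5, 12): truth gives 0; bid 19 gives 7 > 0. Violating.
Others bid (2, 12, 2): truth gives 0; bid 19 gives 10 > 0. Violating.
Others bid (2, 12, 5): truth gives 0; bid 19 gives 7 > 0. Violating.
Others bid (2, 2, 2): truth gives 10; no alternative beats it.
Others bid (2, 2, 5): truth gives 10; no alternative beats it.
(Checking all 64 profiles: 12 have a profitable deviation, 52 do not.)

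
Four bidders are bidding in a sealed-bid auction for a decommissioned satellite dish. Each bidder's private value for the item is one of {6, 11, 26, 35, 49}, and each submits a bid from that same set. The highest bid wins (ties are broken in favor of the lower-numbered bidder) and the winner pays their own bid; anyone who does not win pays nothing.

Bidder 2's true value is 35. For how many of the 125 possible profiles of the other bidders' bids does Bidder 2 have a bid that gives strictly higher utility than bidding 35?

18

Others bid (6, 6, 6): truth gives 0; bid 11 gives 24 > 0. Violating.
Others bid (6, 6, 11): truth gives 0; bid 11 gives 24 > 0. Violating.
Others bid (6, 6, 26): truth gives 0; bid 26 gives 9 > 0. Violating.
Others bid (6, 11, 6): truth gives 0; bid 11 gives 24 > 0. Violating.
Others bid (6, 6, 35): truth gives 0; no alternative beats it.
Others bid (6, 6, 49): truth gives 0; no alternative beats it.
(Checking all 125 profiles: 18 have a profitable deviation, 107 do not.)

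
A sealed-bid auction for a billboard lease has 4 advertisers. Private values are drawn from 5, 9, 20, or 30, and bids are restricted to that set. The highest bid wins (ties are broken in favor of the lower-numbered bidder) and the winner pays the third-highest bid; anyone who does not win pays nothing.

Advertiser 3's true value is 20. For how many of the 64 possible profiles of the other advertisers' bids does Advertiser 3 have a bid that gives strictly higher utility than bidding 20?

Others bid (5, 5, 30): truth gives 0; bid 30 gives 15 > 0. Violating.
Others bid (5, 9, 30): truth gives 0; bid 30 gives 11 > 0. Violating.
Others bid (5, 20, 5): truth gives 0; bid 30 gives 15 > 0. Violating.
Others bid (5, 20, 9): truth gives 0; bid 30 gives 11 > 0. Violating.
Others bid (5, 5, 5): truth gives 15; no alternative beats it.
Others bid (5, 5, 9): truth gives 15; no alternative beats it.
(Checking all 64 profiles: 12 have a profitable deviation, 52 do not.)

12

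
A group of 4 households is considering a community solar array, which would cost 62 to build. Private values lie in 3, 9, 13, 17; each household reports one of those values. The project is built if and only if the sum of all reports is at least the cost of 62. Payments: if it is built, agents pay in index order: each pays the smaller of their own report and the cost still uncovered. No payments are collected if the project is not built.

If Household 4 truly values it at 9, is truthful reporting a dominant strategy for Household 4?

Check each profile of the others' reports and compare truth against every alternative report.
Others report (3, 3, 3): truth gives 0, best alternative gives 0.
Others report (3, 3, 9): truth gives 0, best alternative gives 0.
Others report (3, 3, 13): truth gives 0, best alternative gives 0.
Others report (3, 3, 17): truth gives 0, best alternative gives 0.
Others report (3, 9, 3): truth gives 0, best alternative gives 0.
Others report (3, 9, 9): truth gives 0, best alternative gives 0.
(Remaining 58 profiles checked similarly; truth is weakly best in each.)
In every case the truthful report is at least as good as any alternative, so it is a dominant strategy.

Yes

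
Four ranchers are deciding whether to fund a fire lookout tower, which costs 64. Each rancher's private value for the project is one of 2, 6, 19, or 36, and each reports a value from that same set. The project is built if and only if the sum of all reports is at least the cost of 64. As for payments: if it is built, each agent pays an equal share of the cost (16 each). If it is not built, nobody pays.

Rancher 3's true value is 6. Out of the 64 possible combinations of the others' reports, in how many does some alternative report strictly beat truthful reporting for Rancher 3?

6

Others report (6, 19, 36): truth gives -10; report 2 gives 0 > -10. Violating.
Others report (6, 36, 19): truth gives -10; report 2 gives 0 > -10. Violating.
Others report (19, 6, 36): truth gives -10; report 2 gives 0 > -10. Violating.
Others report (19, 36, 6): truth gives -10; report 2 gives 0 > -10. Violating.
Others report (2, 2, 2): truth gives 0; no alternative beats it.
Others report (2, 2, 6): truth gives 0; no alternative beats it.
(Checking all 64 profiles: 6 have a profitable deviation, 58 do not.)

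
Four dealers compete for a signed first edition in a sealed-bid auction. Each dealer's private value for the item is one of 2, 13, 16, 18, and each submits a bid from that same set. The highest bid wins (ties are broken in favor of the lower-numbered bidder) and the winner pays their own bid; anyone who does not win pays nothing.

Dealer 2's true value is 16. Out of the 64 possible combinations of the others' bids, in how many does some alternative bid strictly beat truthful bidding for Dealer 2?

4

Others bid (2, 2, 2): truth gives 0; bid 13 gives 3 > 0. Violating.
Others bid (2, 2, 13): truth gives 0; bid 13 gives 3 > 0. Violating.
Others bid (2, 13, 2): truth gives 0; bid 13 gives 3 > 0. Violating.
Others bid (2, 13, 13): truth gives 0; bid 13 gives 3 > 0. Violating.
Others bid (2, 2, 16): truth gives 0; no alternative beats it.
Others bid (2, 2, 18): truth gives 0; no alternative beats it.
(Checking all 64 profiles: 4 have a profitable deviation, 60 do not.)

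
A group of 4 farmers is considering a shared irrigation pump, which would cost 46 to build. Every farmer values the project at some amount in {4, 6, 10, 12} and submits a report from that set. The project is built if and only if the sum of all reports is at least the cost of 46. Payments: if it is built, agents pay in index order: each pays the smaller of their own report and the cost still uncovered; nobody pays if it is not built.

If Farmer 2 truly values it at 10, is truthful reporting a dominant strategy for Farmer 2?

Check each profile of the others' reports and compare truth against every alternative report.
Others report (4, 4, 4): truth gives 0, best alternative gives 0.
Others report (4, 4, 6): truth gives 0, best alternative gives 0.
Others report (4, 4, 10): truth gives 0, best alternative gives 0.
Others report (4, 4, 12): truth gives 0, best alternative gives 0.
Others report (4, 6, 4): truth gives 0, best alternative gives 0.
Others report (4, 6, 6): truth gives 0, best alternative gives 0.
(Remaining 58 profiles checked similarly; truth is weakly best in each.)
In every case the truthful report is at least as good as any alternative, so it is a dominant strategy.

Yes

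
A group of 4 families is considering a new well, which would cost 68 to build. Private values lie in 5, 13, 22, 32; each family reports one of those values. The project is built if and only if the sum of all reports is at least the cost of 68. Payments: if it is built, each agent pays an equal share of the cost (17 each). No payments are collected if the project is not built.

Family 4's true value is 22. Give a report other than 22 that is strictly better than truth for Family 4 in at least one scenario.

32

Suppose Family 1 reports 5, Family 2 reports 5 and Family 3 reports 32.
Report 22: project not built, utility 0.
Report 32: project built, pays 17, utility 22 - 17 = 5.
So reporting 32 beats truth here (5 > 0).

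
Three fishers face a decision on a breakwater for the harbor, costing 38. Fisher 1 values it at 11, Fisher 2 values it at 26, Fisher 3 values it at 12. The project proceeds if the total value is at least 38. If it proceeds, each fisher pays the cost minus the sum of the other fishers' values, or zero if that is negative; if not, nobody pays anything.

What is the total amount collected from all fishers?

Total value 49 ≥ cost 38, so it is built.
Fisher 1: others sum to 38; max(0, 38 - 38) = 0.
Fisher 2: others sum to 23; max(0, 38 - 23) = 15.
Fisher 3: others sum to 37; max(0, 38 - 37) = 1.
Total collected = 0 + 15 + 1 = 16.

16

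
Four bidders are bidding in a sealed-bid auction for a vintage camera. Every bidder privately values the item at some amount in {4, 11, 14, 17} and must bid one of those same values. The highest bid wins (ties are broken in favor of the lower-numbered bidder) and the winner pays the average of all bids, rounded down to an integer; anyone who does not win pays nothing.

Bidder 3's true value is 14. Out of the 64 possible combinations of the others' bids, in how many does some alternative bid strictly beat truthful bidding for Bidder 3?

Others bid (4, 4, 4): truth gives 8; bid 11 gives 9 > 8. Violating.
Others bid (4, 4, 11): truth gives 6; bid 11 gives 7 > 6. Violating.
Others bid (4, 4, 17): truth gives 0; bid 17 gives 4 > 0. Violating.
Others bid (4, 11, 17): truth gives 0; bid 17 gives 2 > 0. Violating.
Others bid (4, 4, 14): truth gives 5; no alternative beats it.
Others bid (4, 11, 4): truth gives 6; no alternative beats it.
(Checking all 64 profiles: 18 have a profitable deviation, 46 do not.)

18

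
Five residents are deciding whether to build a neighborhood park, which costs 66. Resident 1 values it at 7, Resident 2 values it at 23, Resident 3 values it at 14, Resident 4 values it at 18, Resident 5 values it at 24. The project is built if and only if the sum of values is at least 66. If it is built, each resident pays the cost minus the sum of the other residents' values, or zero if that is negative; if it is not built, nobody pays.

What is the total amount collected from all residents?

Total value 86 ≥ cost 66, so it is built.
Resident 1: others sum to 79; max(0, 66 - 79) = 0.
Resident 2: others sum to 63; max(0, 66 - 63) = 3.
Resident 3: others sum to 72; max(0, 66 - 72) = 0.
Resident 4: others sum to 68; max(0, 66 - 68) = 0.
Resident 5: others sum to 62; max(0, 66 - 62) = 4.
Total collected = 0 + 3 + 0 + 0 + 4 = 7.

7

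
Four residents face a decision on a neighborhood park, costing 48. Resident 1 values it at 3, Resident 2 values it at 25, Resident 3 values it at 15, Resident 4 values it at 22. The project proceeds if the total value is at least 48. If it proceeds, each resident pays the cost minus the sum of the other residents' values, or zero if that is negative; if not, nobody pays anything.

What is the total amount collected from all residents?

Total value 65 ≥ cost 48, so it is built.
Resident 1: others sum to 62; max(0, 48 - 62) = 0.
Resident 2: others sum to 40; max(0, 48 - 40) = 8.
Resident 3: others sum to 50; max(0, 48 - 50) = 0.
Resident 4: others sum to 43; max(0, 48 - 43) = 5.
Total collected = 0 + 8 + 0 + 5 = 13.

13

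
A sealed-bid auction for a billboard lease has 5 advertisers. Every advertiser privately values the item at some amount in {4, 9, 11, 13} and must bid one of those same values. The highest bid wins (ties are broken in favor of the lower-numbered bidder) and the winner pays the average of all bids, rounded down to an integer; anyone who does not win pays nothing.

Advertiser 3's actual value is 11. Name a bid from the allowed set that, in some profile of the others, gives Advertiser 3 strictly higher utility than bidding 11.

13

Suppose Advertiser 1 bids 4, Advertiser 2 bids 4, Advertiser 4 bids 4 and Advertiser 5 bids 13.
Bid 11: loses, pays 0, utility 0.
Bid 13: wins, pays 7, utility 11 - 7 = 4.
So bidding 13 beats truth here (4 > 0).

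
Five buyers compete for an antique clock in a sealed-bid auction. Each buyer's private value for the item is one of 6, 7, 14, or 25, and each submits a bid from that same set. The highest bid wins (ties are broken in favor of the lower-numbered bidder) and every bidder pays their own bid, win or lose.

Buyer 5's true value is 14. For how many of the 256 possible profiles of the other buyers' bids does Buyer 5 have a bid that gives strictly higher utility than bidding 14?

241

Others bid (6, 6, 6, 6): truth gives 0; bid 7 gives 7 > 0. Violating.
Others bid (6, 6, 6, 14): truth gives -14; bid 6 gives -6 > -14. Violating.
Others bid (6, 6, 6, 25): truth gives -14; bid 6 gives -6 > -14. Violating.
Others bid (6, 6, 7, 14): truth gives -14; bid 6 gives -6 > -14. Violating.
Others bid (6, 6, 6, 7): truth gives 0; no alternative beats it.
Others bid (6, 6, 7, 6): truth gives 0; no alternative beats it.
(Checking all 256 profiles: 241 have a profitable deviation, 15 do not.)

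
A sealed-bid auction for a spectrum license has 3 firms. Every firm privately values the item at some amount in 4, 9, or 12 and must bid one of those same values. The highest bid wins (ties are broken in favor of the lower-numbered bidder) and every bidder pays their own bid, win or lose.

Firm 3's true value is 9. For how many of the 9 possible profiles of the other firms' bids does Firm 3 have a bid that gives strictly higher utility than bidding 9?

8

Others bid (4, 9): truth gives -9; bid 12 gives -3 > -9. Violating.
Others bid (4, 12): truth gives -9; bid 4 gives -4 > -9. Violating.
Others bid (9, 4): truth gives -9; bid 12 gives -3 > -9. Violating.
Others bid (9, 9): truth gives -9; bid 12 gives -3 > -9. Violating.
Others bid (4, 4): truth gives 0; no alternative beats it.
(Checking all 9 profiles: 8 have a profitable deviation, 1 does not.)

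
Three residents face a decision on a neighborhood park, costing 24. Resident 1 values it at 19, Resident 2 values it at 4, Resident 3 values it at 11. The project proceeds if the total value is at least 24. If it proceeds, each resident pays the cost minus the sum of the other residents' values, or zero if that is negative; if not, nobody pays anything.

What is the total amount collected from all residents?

Total value 34 ≥ cost 24, so it is built.
Resident 1: others sum to 15; max(0, 24 - 15) = 9.
Resident 2: others sum to 30; max(0, 24 - 30) = 0.
Resident 3: others sum to 23; max(0, 24 - 23) = 1.
Total collected = 9 + 0 + 1 = 10.

10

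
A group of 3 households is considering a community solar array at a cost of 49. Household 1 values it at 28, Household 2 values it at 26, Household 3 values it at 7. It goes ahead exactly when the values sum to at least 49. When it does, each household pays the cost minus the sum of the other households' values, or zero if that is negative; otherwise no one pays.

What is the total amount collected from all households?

30

Total value 61 ≥ cost 49, so it is built.
Household 1: others sum to 33; max(0, 49 - 33) = 16.
Household 2: others sum to 35; max(0, 49 - 35) = 14.
Household 3: others sum to 54; max(0, 49 - 54) = 0.
Total collected = 16 + 14 + 0 = 30.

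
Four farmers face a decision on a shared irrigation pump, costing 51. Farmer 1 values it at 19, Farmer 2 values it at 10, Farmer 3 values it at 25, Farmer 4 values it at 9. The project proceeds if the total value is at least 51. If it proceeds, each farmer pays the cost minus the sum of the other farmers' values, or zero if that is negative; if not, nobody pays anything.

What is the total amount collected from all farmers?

20

Total value 63 ≥ cost 51, so it is built.
Farmer 1: others sum to 44; max(0, 51 - 44) = 7.
Farmer 2: others sum to 53; max(0, 51 - 53) = 0.
Farmer 3: others sum to 38; max(0, 51 - 38) = 13.
Farmer 4: others sum to 54; max(0, 51 - 54) = 0.
Total collected = 7 + 0 + 13 + 0 = 20.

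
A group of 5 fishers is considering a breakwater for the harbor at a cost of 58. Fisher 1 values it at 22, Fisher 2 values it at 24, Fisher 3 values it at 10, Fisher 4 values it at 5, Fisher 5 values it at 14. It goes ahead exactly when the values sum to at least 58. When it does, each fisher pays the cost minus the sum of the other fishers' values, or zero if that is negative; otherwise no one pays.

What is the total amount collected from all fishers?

12

Total value 75 ≥ cost 58, so it is built.
Fisher 1: others sum to 53; max(0, 58 - 53) = 5.
Fisher 2: others sum to 51; max(0, 58 - 51) = 7.
Fisher 3: others sum to 65; max(0, 58 - 65) = 0.
Fisher 4: others sum to 70; max(0, 58 - 70) = 0.
Fisher 5: others sum to 61; max(0, 58 - 61) = 0.
Total collected = 5 + 7 + 0 + 0 + 0 = 12.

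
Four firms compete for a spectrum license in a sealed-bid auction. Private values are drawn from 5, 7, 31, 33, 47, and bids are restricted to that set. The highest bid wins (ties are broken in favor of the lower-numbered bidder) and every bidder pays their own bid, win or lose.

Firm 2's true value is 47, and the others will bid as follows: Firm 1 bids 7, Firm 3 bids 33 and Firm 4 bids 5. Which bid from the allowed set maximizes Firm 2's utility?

Bid 5: loses but pays 5, utility -5.
Bid 7: loses but pays 7, utility -7.
Bid 31: loses but pays 31, utility -31.
Bid 33: wins, pays 33, utility 47 - 33 = 14.
Bid 47: wins, pays 47, utility 47 - 47 = 0.
The best choice is 33 with utility 14.

33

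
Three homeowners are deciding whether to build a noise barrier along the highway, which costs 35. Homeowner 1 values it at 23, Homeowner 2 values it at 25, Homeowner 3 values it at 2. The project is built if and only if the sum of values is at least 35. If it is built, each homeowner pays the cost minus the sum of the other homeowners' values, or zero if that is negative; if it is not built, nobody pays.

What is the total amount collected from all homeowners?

Total value 50 ≥ cost 35, so it is built.
Homeowner 1: others sum to 27; max(0, 35 - 27) = 8.
Homeowner 2: others sum to 25; max(0, 35 - 25) = 10.
Homeowner 3: others sum to 48; max(0, 35 - 48) = 0.
Total collected = 8 + 10 + 0 = 18.

18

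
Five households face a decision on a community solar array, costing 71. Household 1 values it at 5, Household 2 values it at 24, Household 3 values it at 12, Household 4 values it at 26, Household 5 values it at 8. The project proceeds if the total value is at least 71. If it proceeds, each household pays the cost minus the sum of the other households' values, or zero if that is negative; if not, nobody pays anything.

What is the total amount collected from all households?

55

Total value 75 ≥ cost 71, so it is built.
Household 1: others sum to 70; max(0, 71 - 70) = 1.
Household 2: others sum to 51; max(0, 71 - 51) = 20.
Household 3: others sum to 63; max(0, 71 - 63) = 8.
Household 4: others sum to 49; max(0, 71 - 49) = 22.
Household 5: others sum to 67; max(0, 71 - 67) = 4.
Total collected = 1 + 20 + 8 + 22 + 4 = 55.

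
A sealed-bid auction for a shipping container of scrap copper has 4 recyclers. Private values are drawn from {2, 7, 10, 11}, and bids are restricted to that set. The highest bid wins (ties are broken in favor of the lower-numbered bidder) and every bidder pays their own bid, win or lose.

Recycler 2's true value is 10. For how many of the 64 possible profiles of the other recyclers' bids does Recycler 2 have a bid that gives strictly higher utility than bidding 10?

50

Others bid (2, 2, 2): truth gives 0; bid 7 gives 3 > 0. Violating.
Others bid (2, 2, 7): truth gives 0; bid 7 gives 3 > 0. Violating.
Others bid (2, 2, 11): truth gives -10; bid 11 gives -1 > -10. Violating.
Others bid (2, 7, 2): truth gives 0; bid 7 gives 3 > 0. Violating.
Others bid (2, 2, 10): truth gives 0; no alternative beats it.
Others bid (2, 7, 10): truth gives 0; no alternative beats it.
(Checking all 64 profiles: 50 have a profitable deviation, 14 do not.)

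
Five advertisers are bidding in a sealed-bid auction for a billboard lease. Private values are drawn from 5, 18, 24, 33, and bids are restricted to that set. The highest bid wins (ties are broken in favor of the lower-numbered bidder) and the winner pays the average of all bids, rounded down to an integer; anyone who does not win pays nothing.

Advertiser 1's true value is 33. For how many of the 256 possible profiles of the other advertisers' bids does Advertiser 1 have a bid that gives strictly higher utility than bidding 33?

Others bid (5, 5, 5, 5): truth gives 23; bid 5 gives 28 > 23. Violating.
Others bid (5, 5, 5, 18): truth gives 20; bid 18 gives 23 > 20. Violating.
Others bid (5, 5, 5, 24): truth gives 19; bid 24 gives 21 > 19. Violating.
Others bid (5, 5, 18, 5): truth gives 20; bid 18 gives 23 > 20. Violating.
Others bid (5, 5, 5, 33): truth gives 17; no alternative beats it.
Others bid (5, 5, 18, 33): truth gives 15; no alternative beats it.
(Checking all 256 profiles: 81 have a profitable deviation, 175 do not.)

81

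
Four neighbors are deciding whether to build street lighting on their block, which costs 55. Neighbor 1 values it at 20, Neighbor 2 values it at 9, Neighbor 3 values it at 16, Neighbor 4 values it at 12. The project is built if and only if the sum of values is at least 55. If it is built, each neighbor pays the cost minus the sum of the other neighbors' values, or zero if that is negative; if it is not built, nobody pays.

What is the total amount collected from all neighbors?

49

Total value 57 ≥ cost 55, so it is built.
Neighbor 1: others sum to 37; max(0, 55 - 37) = 18.
Neighbor 2: others sum to 48; max(0, 55 - 48) = 7.
Neighbor 3: others sum to 41; max(0, 55 - 41) = 14.
Neighbor 4: others sum to 45; max(0, 55 - 45) = 10.
Total collected = 18 + 7 + 14 + 10 = 49.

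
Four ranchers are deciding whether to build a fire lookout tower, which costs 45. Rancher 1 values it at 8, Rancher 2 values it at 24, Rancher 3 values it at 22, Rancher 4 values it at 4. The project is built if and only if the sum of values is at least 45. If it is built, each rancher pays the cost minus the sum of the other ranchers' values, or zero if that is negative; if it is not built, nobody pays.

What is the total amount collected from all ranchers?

Total value 58 ≥ cost 45, so it is built.
Rancher 1: others sum to 50; max(0, 45 - 50) = 0.
Rancher 2: others sum to 34; max(0, 45 - 34) = 11.
Rancher 3: others sum to 36; max(0, 45 - 36) = 9.
Rancher 4: others sum to 54; max(0, 45 - 54) = 0.
Total collected = 0 + 11 + 9 + 0 = 20.

20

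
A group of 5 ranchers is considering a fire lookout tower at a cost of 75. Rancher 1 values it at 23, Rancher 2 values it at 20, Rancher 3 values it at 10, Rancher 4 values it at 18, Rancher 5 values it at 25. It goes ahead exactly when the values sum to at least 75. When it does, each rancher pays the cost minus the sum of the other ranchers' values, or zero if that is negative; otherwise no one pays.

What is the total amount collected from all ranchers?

6

Total value 96 ≥ cost 75, so it is built.
Rancher 1: others sum to 73; max(0, 75 - 73) = 2.
Rancher 2: others sum to 76; max(0, 75 - 76) = 0.
Rancher 3: others sum to 86; max(0, 75 - 86) = 0.
Rancher 4: others sum to 78; max(0, 75 - 78) = 0.
Rancher 5: others sum to 71; max(0, 75 - 71) = 4.
Total collected = 2 + 0 + 0 + 0 + 4 = 6.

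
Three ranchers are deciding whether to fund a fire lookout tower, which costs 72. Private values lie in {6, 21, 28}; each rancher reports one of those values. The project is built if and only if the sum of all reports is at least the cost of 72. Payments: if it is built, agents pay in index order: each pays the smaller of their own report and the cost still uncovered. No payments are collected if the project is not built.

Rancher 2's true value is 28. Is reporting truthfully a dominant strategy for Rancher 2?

No

Consider the case where Rancher 1 reports 28 and Rancher 3 reports 28.
Truthful report 28: project built, pays 28, utility 28 - 28 = 0.
Report 21 instead: project built, pays 21, utility 28 - 21 = 7.
Since 7 > 0, reporting 21 is strictly better here, so truthful reporting is not dominant.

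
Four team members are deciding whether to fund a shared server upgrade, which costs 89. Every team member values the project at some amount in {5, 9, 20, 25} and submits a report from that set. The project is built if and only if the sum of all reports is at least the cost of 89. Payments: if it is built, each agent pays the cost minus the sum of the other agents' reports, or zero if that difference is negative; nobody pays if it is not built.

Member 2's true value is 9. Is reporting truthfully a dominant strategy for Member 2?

Check each profile of the others' reports and compare truth against every alternative report.
Others report (5, 5, 5): truth gives 0, best alternative gives 0.
Others report (5, 5, 9): truth gives 0, best alternative gives 0.
Others report (5, 5, 20): truth gives 0, best alternative gives 0.
Others report (5, 5, 25): truth gives 0, best alternative gives 0.
Others report (5, 9, 5): truth gives 0, best alternative gives 0.
Others report (5, 9, 9): truth gives 0, best alternative gives 0.
(Remaining 58 profiles checked similarly; truth is weakly best in each.)
In every case the truthful report is at least as good as any alternative, so it is a dominant strategy.

Yes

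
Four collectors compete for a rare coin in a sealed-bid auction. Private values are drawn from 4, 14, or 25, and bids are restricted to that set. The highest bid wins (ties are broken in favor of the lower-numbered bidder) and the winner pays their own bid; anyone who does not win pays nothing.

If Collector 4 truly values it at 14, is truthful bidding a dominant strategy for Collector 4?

Check each profile of the others' bids and compare truth against every alternative bid.
Others bid (4, 4, 4): truth gives 0, best alternative gives 0.
Others bid (4, 4, 14): truth gives 0, best alternative gives 0.
Others bid (4, 4, 25): truth gives 0, best alternative gives 0.
Others bid (4, 14, 4): truth gives 0, best alternative gives 0.
Others bid (4, 14, 14): truth gives 0, best alternative gives 0.
Others bid (4, 14, 25): truth gives 0, best alternative gives 0.
(Remaining 21 profiles checked similarly; truth is weakly best in each.)
In every case the truthful bid is at least as good as any alternative, so it is a dominant strategy.

Yes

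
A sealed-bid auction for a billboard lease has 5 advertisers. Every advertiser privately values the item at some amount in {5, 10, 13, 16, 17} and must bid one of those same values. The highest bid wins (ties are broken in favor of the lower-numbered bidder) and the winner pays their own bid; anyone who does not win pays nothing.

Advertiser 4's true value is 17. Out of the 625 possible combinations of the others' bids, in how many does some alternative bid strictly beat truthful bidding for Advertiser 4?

108

Others bid (5, 5, 5, 5): truth gives 0; bid 10 gives 7 > 0. Violating.
Others bid (5, 5, 5, 10): truth gives 0; bid 10 gives 7 > 0. Violating.
Others bid (5, 5, 5, 13): truth gives 0; bid 13 gives 4 > 0. Violating.
Others bid (5, 5, 5, 16): truth gives 0; bid 16 gives 1 > 0. Violating.
Others bid (5, 5, 5, 17): truth gives 0; no alternative beats it.
Others bid (5, 5, 10, 17): truth gives 0; no alternative beats it.
(Checking all 625 profiles: 108 have a profitable deviation, 517 do not.)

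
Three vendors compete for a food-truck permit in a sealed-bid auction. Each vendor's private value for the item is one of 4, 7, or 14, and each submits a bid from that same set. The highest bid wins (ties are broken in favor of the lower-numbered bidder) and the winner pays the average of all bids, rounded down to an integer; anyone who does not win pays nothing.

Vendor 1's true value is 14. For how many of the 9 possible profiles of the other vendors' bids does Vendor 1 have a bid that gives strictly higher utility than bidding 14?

Others bid (4, 4): truth gives 7; bid 4 gives 10 > 7. Violating.
Others bid (4, 7): truth gives 6; bid 7 gives 8 > 6. Violating.
Others bid (7, 4): truth gives 6; bid 7 gives 8 > 6. Violating.
Others bid (7, 7): truth gives 5; bid 7 gives 7 > 5. Violating.
Others bid (4, 14): truth gives 4; no alternative beats it.
Others bid (7, 14): truth gives 3; no alternative beats it.
(Checking all 9 profiles: 4 have a profitable deviation, 5 do not.)

4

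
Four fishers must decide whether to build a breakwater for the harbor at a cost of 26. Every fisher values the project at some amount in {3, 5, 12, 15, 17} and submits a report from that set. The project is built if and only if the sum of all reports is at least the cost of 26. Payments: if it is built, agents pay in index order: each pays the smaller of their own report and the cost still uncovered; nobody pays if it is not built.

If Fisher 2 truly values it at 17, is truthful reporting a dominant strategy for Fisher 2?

Consider the case where Fisher 1 reports 3, Fisher 3 reports 3 and Fisher 4 reports 5.
Truthful report 17: project built, pays 17, utility 17 - 17 = 0.
Report 15 instead: project built, pays 15, utility 17 - 15 = 2.
Since 2 > 0, reporting 15 is strictly better here, so truthful reporting is not dominant.

No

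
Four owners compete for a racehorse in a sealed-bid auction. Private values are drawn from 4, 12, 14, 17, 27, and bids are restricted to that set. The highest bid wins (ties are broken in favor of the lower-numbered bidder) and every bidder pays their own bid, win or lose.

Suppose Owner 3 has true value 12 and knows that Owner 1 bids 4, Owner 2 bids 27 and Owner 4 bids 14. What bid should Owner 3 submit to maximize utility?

4

Bid 4: loses but pays 4, utility -4.
Bid 12: loses but pays 12, utility -12.
Bid 14: loses but pays 14, utility -14.
Bid 17: loses but pays 17, utility -17.
Bid 27: loses but pays 27, utility -27.
The best choice is 4 with utility -4.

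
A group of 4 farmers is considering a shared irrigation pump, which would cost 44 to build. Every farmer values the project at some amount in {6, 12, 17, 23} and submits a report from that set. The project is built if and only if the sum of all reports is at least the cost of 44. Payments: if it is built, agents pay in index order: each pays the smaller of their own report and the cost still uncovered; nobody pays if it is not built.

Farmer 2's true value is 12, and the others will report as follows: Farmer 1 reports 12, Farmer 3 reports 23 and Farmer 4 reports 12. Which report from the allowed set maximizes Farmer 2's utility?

Report 6: project built, pays 6, utility 12 - 6 = 6.
Report 12: project built, pays 12, utility 12 - 12 = 0.
Report 17: project built, pays 17, utility 12 - 17 = -5.
Report 23: project built, pays 23, utility 12 - 23 = -11.
The best choice is 6 with utility 6.

6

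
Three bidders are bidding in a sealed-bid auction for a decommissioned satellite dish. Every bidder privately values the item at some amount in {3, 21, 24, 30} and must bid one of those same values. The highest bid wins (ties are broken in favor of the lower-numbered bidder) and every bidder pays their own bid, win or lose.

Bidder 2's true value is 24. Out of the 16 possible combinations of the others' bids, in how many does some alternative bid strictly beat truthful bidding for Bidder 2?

12

Others bid (3, 3): truth gives 0; bid 21 gives 3 > 0. Violating.
Others bid (3, 21): truth gives 0; bid 21 gives 3 > 0. Violating.
Others bid (3, 30): truth gives -24; bid 3 gives -3 > -24. Violating.
Others bid (21, 30): truth gives -24; bid 3 gives -3 > -24. Violating.
Others bid (3, 24): truth gives 0; no alternative beats it.
Others bid (21, 3): truth gives 0; no alternative beats it.
(Checking all 16 profiles: 12 have a profitable deviation, 4 do not.)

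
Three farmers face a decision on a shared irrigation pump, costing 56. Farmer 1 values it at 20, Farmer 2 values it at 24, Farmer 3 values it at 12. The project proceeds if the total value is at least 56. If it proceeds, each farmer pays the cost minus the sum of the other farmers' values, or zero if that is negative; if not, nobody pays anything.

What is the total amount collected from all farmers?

56

Total value 56 ≥ cost 56, so it is built.
Farmer 1: others sum to 36; max(0, 56 - 36) = 20.
Farmer 2: others sum to 32; max(0, 56 - 32) = 24.
Farmer 3: others sum to 44; max(0, 56 - 44) = 12.
Total collected = 20 + 24 + 12 = 56.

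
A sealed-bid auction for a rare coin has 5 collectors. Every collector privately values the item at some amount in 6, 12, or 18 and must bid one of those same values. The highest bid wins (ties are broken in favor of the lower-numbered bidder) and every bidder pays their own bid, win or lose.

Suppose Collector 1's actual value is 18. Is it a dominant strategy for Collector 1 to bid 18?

No

Consider the case where Collector 2 bids 6, Collector 3 bids 6, Collector 4 bids 6 and Collector 5 bids 6.
Truthful bid 18: wins, pays 18, utility 18 - 18 = 0.
Bid 6 instead: wins, pays 6, utility 18 - 6 = 12.
Since 12 > 0, bidding 6 is strictly better here, so truthful bidding is not dominant.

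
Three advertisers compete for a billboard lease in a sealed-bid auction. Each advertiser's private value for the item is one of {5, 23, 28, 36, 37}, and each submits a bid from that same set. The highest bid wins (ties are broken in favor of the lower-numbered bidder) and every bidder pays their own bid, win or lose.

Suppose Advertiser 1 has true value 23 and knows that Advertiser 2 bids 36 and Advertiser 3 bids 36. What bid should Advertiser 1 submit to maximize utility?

Bid 5: loses but pays 5, utility -5.
Bid 23: loses but pays 23, utility -23.
Bid 28: loses but pays 28, utility -28.
Bid 36: wins, pays 36, utility 23 - 36 = -13.
Bid 37: wins, pays 37, utility 23 - 37 = -14.
The best choice is 5 with utility -5.

5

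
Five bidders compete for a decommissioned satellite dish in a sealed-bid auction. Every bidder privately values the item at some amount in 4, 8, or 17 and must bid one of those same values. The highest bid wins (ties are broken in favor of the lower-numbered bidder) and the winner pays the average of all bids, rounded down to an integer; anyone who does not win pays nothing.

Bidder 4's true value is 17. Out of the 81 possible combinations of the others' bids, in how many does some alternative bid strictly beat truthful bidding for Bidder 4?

2

Others bid (4, 4, 4, 4): truth gives 11; bid 8 gives 13 > 11. Violating.
Others bid (4, 4, 4, 8): truth gives 10; bid 8 gives 12 > 10. Violating.
Others bid (4, 4, 4, 17): truth gives 8; no alternative beats it.
Others bid (4, 4, 8, 4): truth gives 10; no alternative beats it.
(Checking all 81 profiles: 2 have a profitable deviation, 79 do not.)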